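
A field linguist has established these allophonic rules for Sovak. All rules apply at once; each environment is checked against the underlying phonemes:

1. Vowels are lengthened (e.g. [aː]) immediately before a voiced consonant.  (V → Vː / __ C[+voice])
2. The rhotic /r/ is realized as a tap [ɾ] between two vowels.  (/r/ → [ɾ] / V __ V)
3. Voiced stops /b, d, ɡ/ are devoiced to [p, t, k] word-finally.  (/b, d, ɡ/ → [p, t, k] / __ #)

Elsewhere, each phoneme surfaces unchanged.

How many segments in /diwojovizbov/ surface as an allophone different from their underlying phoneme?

5

Segments that undergo a rule: /i/ → [iː] (rule 1); /o/ → [oː] (rule 1); /o/ → [oː] (rule 1); /i/ → [iː] (rule 1); /o/ → [oː] (rule 1).
All other segments surface unchanged.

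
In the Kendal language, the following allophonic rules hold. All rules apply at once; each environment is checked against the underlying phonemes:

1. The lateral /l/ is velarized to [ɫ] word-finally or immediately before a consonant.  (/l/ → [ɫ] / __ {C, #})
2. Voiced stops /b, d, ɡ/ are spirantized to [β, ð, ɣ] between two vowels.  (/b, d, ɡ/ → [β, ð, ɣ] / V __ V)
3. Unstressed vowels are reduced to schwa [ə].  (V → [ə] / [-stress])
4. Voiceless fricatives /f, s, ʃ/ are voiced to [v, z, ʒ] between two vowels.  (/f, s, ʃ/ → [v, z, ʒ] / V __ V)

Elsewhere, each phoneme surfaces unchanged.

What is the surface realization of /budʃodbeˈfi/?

[bədʃədbəˈvi]

/b/ — word-initial; rule 2 does not apply here → [b].
/u/ — between /b/ and /d/, in an unstressed syllable — surfaces as [ə] (rule 3).
/d/ (between /u/ and /ʃ/): rule 2 targets it, but not between two vowels → unchanged [d].
/ʃ/ — between /d/ and /o/; rule 4 does not apply here → [ʃ].
Rule 3 applies to /o/ (between /ʃ/ and /d/: in an unstressed syllable) → [ə].
/d/ (between /o/ and /b/) is in the target of rule 2 but the environment (between two vowels) is not met → [d].
/b/ (between /d/ and /e/) is in the target of rule 2 but the environment (between two vowels) is not met → [b].
Rule 3 applies to /e/ (between /b/ and /f/: in an unstressed syllable) → [ə].
Rule 4 applies to /f/ (between /e/ and /i/: between two vowels) → [v].
/i/ (word-final) is in the target of rule 3 but the environment (in an unstressed syllable) is not met → [i].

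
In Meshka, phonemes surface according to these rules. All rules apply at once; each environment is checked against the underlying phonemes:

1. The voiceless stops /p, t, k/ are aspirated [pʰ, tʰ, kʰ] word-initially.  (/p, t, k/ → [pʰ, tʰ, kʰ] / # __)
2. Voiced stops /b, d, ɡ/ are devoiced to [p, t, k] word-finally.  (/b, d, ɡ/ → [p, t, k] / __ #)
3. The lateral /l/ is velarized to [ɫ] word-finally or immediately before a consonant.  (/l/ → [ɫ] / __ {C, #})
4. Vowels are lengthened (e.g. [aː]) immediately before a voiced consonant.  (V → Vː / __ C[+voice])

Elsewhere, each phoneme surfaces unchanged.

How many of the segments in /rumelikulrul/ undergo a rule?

6

Segments that undergo a rule: /u/ → [uː] (rule 4); /e/ → [eː] (rule 4); /u/ → [uː] (rule 4); /l/ → [ɫ] (rule 3); /u/ → [uː] (rule 4); /l/ → [ɫ] (rule 3).
All other segments surface unchanged.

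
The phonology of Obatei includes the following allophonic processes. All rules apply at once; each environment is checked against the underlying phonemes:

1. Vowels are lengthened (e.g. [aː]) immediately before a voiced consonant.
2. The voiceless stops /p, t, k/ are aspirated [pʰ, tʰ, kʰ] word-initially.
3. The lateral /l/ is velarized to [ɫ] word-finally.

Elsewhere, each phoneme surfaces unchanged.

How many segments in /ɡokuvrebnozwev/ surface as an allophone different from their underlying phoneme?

Segments that undergo a rule: /u/ → [uː] (rule 1); /e/ → [eː] (rule 1); /o/ → [oː] (rule 1); /e/ → [eː] (rule 1).
All other segments surface unchanged.

4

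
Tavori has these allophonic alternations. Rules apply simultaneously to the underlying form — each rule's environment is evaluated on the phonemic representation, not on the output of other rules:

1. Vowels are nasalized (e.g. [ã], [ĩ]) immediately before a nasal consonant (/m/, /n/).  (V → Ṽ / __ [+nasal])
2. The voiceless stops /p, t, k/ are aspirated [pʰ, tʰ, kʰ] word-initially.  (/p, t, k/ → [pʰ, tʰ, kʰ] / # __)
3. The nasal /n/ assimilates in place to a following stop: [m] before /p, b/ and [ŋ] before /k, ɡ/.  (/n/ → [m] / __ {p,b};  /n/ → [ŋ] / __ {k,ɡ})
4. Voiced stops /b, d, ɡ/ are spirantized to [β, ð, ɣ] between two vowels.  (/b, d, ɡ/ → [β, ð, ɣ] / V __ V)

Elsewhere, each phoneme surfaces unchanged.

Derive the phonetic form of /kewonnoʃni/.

[kʰewõnnoʃni]

Rule 2 applies to /k/ (word-initial: word-initially) → [kʰ].
/e/ — between /k/ and /w/; rule 1 does not apply here → [e].
/w/ (between /e/ and /o/): no rule targets it → [w].
/o/ (between /w/ and /n/) occurs before a nasal consonant → [õ] by rule 1.
/n/ (between /o/ and /n/) is in the target of rule 3 but the environment (before a labial or velar stop) is not met → [n].
/n/ (between /n/ and /o/) is in the target of rule 3 but the environment (before a labial or velar stop) is not met → [n].
/o/ (between /n/ and /ʃ/) is in the target of rule 1 but the environment (before a nasal consonant) is not met → [o].
/ʃ/ — not in any rule's target class → [ʃ].
/n/ (between /ʃ/ and /i/) fails the environment for rule 3, so it stays [n].
/i/ (word-final) fails the environment for rule 1, so it stays [i].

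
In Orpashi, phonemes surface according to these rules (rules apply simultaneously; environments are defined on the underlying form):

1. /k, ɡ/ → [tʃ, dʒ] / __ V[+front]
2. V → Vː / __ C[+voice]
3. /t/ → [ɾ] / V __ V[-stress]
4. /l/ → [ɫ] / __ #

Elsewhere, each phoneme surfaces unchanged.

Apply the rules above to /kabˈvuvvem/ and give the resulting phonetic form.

[kaːbˈvuːvveːm]

/k/ — word-initial; rule 1 does not apply here → [k].
/a/ (between /k/ and /b/): before a voiced consonant, so rule 2 applies → [aː].
/u/ meets the environment for rule 2 (before a voiced consonant) → [uː].
Rule 2 applies to /e/ (between /v/ and /m/: before a voiced consonant) → [eː].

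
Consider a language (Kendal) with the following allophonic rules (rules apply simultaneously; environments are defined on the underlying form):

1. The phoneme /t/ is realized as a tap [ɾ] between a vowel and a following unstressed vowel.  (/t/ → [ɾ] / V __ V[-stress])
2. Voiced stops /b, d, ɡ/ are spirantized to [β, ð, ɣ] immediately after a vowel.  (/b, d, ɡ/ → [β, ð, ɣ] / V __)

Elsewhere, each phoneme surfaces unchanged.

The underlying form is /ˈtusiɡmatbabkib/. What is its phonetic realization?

/t/ (word-initial) fails the environment for rule 1, so it stays [t].
/u/ (between /t/ and /s/): no rule targets it → [u].
/s/ — not in any rule's target class → [s].
/i/ (between /s/ and /ɡ/) is unaffected → [i].
Rule 2 applies to /ɡ/ (between /i/ and /m/: immediately after a vowel) → [ɣ].
/m/ stays [m].
/a/ (between /m/ and /t/) is unaffected → [a].
/t/ (between /a/ and /b/): rule 1 targets it, but not between a vowel and a following unstressed vowel → unchanged [t].
/b/ — between /t/ and /a/; rule 2 does not apply here → [b].
/a/ (between /b/ and /b/) is unaffected → [a].
/b/ — between /a/ and /k/, immediately after a vowel — surfaces as [β] (rule 2).
/k/ stays [k].
/i/ — not in any rule's target class → [i].
/b/ meets the environment for rule 2 (immediately after a vowel) → [β].

[ˈtusiɣmatbaβkiβ]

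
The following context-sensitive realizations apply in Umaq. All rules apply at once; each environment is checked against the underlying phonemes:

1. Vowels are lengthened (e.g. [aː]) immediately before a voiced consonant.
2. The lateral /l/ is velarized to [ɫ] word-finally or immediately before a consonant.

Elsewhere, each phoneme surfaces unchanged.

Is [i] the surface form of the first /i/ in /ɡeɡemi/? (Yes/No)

/i/ — word-final; rule 1 does not apply here → [i].
The actual realization is [i], which matches [i].

Yes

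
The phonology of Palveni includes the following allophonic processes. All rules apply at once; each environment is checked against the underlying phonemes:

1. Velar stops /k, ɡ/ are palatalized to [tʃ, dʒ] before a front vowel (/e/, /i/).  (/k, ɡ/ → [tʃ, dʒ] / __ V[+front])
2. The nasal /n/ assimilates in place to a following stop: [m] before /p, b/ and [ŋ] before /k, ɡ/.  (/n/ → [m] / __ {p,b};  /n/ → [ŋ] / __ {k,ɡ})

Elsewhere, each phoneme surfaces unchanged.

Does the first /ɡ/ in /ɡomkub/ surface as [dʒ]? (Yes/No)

/ɡ/ (word-initial) is in the target of rule 1 but the environment (before a front vowel) is not met → [ɡ].
The actual realization is [ɡ], not [dʒ].

No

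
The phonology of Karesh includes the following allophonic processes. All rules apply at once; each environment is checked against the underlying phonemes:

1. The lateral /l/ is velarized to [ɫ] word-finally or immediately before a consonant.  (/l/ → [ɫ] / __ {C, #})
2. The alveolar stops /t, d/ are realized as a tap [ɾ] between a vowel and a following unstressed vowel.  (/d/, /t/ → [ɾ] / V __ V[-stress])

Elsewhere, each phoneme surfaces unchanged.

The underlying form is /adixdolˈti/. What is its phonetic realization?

/a/ (word-initial): no rule targets it → [a].
/d/ (between /a/ and /i/) occurs between a vowel and a following unstressed vowel → [ɾ] by rule 2.
/i/ stays [i].
/x/ — not in any rule's target class → [x].
/d/ (between /x/ and /o/): rule 2 targets it, but not between a vowel and a following unstressed vowel → unchanged [d].
/o/ (between /d/ and /l/): no rule targets it → [o].
/l/ meets the environment for rule 1 (word-finally or immediately before a consonant) → [ɫ].
/t/ — between /l/ and /i/; rule 2 does not apply here → [t].
/i/ stays [i].

[aɾixdoɫˈti]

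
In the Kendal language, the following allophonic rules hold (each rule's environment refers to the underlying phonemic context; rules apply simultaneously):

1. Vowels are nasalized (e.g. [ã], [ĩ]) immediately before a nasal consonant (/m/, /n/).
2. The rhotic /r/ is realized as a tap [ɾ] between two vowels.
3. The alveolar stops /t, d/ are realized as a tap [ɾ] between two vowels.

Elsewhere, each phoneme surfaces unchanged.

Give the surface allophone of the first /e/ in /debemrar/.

/e/ — between /d/ and /b/; rule 1 does not apply here → [e].

[e]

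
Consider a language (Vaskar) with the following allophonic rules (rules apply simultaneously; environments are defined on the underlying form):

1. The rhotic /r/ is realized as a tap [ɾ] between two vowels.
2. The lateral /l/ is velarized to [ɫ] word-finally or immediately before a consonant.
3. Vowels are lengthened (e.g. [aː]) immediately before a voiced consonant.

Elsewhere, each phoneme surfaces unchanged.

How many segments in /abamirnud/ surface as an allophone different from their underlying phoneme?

Segments that undergo a rule: /a/ → [aː] (rule 3); /a/ → [aː] (rule 3); /i/ → [iː] (rule 3); /u/ → [uː] (rule 3).
All other segments surface unchanged.

4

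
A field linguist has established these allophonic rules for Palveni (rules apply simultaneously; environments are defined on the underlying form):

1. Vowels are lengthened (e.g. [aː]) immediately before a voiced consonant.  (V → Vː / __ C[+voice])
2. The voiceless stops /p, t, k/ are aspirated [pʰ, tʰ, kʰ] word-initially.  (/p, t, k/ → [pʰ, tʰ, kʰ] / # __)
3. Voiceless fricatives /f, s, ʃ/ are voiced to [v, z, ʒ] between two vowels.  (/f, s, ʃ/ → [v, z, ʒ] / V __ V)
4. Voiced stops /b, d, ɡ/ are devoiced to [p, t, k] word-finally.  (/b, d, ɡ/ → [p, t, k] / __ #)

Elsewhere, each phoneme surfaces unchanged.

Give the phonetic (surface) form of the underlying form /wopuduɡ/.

[wopuːduːk]

/w/ (word-initial): no rule targets it → [w].
/o/ (between /w/ and /p/) fails the environment for rule 1, so it stays [o].
/p/ (between /o/ and /u/) fails the environment for rule 2, so it stays [p].
/u/ meets the environment for rule 1 (before a voiced consonant) → [uː].
/d/ (between /u/ and /u/) is in the target of rule 4 but the environment (word-finally) is not met → [d].
Rule 1 applies to /u/ (between /d/ and /ɡ/: before a voiced consonant) → [uː].
/ɡ/ (word-final): word-finally, so rule 4 applies → [k].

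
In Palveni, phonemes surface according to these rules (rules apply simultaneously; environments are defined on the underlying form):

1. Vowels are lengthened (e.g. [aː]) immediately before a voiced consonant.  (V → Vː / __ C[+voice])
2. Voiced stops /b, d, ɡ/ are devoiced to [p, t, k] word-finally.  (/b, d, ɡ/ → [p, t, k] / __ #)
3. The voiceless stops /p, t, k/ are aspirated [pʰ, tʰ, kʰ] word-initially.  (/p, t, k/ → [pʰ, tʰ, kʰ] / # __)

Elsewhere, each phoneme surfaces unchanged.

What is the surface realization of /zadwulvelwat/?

[zaːdwuːlveːlwat]

/z/ stays [z].
/a/ (between /z/ and /d/) occurs before a voiced consonant → [aː] by rule 1.
/d/ — between /a/ and /w/; rule 2 does not apply here → [d].
/w/ (between /d/ and /u/): no rule targets it → [w].
/u/ — between /w/ and /l/, before a voiced consonant — surfaces as [uː] (rule 1).
/l/ — not in any rule's target class → [l].
/v/ (between /l/ and /e/): no rule targets it → [v].
/e/ (between /v/ and /l/): before a voiced consonant, so rule 1 applies → [eː].
/l/ stays [l].
/w/ (between /l/ and /a/) is unaffected → [w].
/a/ (between /w/ and /t/) fails the environment for rule 1, so it stays [a].
/t/ (word-final) fails the environment for rule 3, so it stays [t].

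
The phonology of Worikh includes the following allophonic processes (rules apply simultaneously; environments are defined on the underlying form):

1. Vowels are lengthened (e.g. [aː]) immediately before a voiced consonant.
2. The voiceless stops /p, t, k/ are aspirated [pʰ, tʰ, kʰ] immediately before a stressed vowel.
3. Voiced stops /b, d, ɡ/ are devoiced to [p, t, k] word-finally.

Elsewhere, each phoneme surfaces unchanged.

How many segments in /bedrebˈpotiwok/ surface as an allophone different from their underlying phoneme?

Segments that undergo a rule: /e/ → [eː] (rule 1); /e/ → [eː] (rule 1); /p/ → [pʰ] (rule 2); /i/ → [iː] (rule 1).
All other segments surface unchanged.

4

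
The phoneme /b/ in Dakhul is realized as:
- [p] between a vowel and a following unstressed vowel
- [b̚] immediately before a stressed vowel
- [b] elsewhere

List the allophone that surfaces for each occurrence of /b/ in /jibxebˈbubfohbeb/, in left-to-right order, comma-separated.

[b], [b], [b̚], [b], [b], [b]

Occurrence 1 (position 3): no conditioning environment matches → elsewhere allophone [b].
Occurrence 2 (position 6): no conditioning environment matches → elsewhere allophone [b].
Occurrence 3 (position 7): immediately before a stressed vowel → [b̚].
Occurrence 4 (position 9): no conditioning environment matches → elsewhere allophone [b].
Occurrence 5 (position 13): no conditioning environment matches → elsewhere allophone [b].
Occurrence 6 (position 15): no conditioning environment matches → elsewhere allophone [b].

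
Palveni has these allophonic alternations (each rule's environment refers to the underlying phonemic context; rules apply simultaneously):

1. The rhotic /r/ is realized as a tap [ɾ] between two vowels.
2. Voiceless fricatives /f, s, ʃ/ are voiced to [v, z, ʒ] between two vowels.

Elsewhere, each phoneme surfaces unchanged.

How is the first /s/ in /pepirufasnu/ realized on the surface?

[s]

/s/ (between /a/ and /n/) is in the target of rule 2 but the environment (between two vowels) is not met → [s].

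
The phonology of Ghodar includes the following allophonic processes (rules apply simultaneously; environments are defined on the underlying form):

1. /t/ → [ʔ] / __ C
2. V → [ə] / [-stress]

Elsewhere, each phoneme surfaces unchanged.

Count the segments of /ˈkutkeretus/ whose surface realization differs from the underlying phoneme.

Segments that undergo a rule: /t/ → [ʔ] (rule 1); /e/ → [ə] (rule 2); /e/ → [ə] (rule 2); /u/ → [ə] (rule 2).
All other segments surface unchanged.

4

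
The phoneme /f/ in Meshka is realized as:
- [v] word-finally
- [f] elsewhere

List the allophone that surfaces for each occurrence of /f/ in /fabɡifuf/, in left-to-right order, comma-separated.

[f], [f], [v]

Occurrence 1 (position 1): no conditioning environment matches → elsewhere allophone [f].
Occurrence 2 (position 6): no conditioning environment matches → elsewhere allophone [f].
Occurrence 3 (position 8): word-finally → [v].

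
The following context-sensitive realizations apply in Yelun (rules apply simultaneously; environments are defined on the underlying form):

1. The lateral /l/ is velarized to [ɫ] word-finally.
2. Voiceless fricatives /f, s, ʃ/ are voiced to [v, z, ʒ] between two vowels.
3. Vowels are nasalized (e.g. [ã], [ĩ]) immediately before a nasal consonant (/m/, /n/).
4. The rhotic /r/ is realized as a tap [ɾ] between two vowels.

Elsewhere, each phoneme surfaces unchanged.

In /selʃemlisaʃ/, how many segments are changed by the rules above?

Segments that undergo a rule: /e/ → [ẽ] (rule 3); /s/ → [z] (rule 2).
All other segments surface unchanged.

2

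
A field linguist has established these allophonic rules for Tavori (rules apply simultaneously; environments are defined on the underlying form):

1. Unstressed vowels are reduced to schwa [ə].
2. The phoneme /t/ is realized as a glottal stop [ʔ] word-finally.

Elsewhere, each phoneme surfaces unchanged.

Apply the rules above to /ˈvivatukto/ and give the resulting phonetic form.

[ˈvivətəktə]

/v/ — not in any rule's target class → [v].
/i/ (between /v/ and /v/) is in the target of rule 1 but the environment (in an unstressed syllable) is not met → [i].
/v/ stays [v].
/a/ (between /v/ and /t/): in an unstressed syllable, so rule 1 applies → [ə].
/t/ (between /a/ and /u/) fails the environment for rule 2, so it stays [t].
/u/ (between /t/ and /k/): in an unstressed syllable, so rule 1 applies → [ə].
/k/ — not in any rule's target class → [k].
/t/ — between /k/ and /o/; rule 2 does not apply here → [t].
/o/ (word-final): in an unstressed syllable, so rule 1 applies → [ə].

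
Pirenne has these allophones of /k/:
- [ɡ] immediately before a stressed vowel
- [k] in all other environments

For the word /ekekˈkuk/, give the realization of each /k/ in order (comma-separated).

[k], [k], [ɡ], [k]

Occurrence 1 (position 2): no conditioning environment matches → elsewhere allophone [k].
Occurrence 2 (position 4): no conditioning environment matches → elsewhere allophone [k].
Occurrence 3 (position 5): immediately before a stressed vowel → [ɡ].
Occurrence 4 (position 7): no conditioning environment matches → elsewhere allophone [k].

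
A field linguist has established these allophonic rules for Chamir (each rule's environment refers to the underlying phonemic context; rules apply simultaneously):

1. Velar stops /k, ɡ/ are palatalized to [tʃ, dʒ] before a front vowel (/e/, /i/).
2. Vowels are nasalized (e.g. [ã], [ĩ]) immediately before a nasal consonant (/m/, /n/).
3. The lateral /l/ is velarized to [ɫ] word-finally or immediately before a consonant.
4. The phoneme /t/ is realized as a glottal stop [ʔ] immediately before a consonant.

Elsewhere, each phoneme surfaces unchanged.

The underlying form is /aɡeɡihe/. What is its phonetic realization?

/a/ (word-initial) is in the target of rule 2 but the environment (before a nasal consonant) is not met → [a].
/ɡ/ (between /a/ and /e/) occurs before a front vowel → [dʒ] by rule 1.
/e/ (between /ɡ/ and /ɡ/): rule 2 targets it, but not before a nasal consonant → unchanged [e].
Rule 1 applies to /ɡ/ (between /e/ and /i/: before a front vowel) → [dʒ].
/i/ (between /ɡ/ and /h/) is in the target of rule 2 but the environment (before a nasal consonant) is not met → [i].
/h/ (between /i/ and /e/): no rule targets it → [h].
/e/ (word-final): rule 2 targets it, but not before a nasal consonant → unchanged [e].

[adʒedʒihe]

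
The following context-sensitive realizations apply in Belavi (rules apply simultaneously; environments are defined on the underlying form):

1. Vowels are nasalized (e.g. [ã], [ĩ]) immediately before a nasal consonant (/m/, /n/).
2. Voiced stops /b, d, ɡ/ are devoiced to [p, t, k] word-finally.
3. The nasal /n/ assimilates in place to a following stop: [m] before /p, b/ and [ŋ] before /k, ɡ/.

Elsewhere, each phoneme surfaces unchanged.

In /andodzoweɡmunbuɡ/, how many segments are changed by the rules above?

Segments that undergo a rule: /a/ → [ã] (rule 1); /u/ → [ũ] (rule 1); /n/ → [m] (rule 3); /ɡ/ → [k] (rule 2).
All other segments surface unchanged.

4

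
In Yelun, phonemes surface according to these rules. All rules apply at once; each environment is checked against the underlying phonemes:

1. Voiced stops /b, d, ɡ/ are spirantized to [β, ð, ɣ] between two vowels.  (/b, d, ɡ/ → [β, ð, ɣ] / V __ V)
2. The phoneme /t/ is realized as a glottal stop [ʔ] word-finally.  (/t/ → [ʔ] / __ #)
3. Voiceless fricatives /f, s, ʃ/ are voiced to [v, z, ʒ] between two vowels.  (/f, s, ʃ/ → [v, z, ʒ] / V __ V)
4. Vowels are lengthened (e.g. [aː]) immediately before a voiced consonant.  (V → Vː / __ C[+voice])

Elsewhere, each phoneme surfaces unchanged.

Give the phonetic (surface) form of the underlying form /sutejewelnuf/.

/s/ (word-initial) is in the target of rule 3 but the environment (between two vowels) is not met → [s].
/u/ (between /s/ and /t/) is in the target of rule 4 but the environment (before a voiced consonant) is not met → [u].
/t/ (between /u/ and /e/) is in the target of rule 2 but the environment (word-finally) is not met → [t].
/e/ meets the environment for rule 4 (before a voiced consonant) → [eː].
/j/ (between /e/ and /e/): no rule targets it → [j].
/e/ meets the environment for rule 4 (before a voiced consonant) → [eː].
/w/ (between /e/ and /e/): no rule targets it → [w].
/e/ (between /w/ and /l/): before a voiced consonant, so rule 4 applies → [eː].
/l/ stays [l].
/n/ stays [n].
/u/ (between /n/ and /f/) fails the environment for rule 4, so it stays [u].
/f/ (word-final) fails the environment for rule 3, so it stays [f].

[suteːjeːweːlnuf]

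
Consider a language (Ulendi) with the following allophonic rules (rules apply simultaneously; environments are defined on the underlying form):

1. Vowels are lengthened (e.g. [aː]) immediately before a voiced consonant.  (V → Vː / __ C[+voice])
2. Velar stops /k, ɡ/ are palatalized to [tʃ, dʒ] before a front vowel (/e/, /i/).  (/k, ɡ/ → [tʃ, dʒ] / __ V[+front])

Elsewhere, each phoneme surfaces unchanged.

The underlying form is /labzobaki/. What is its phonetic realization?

/l/ stays [l].
/a/ (between /l/ and /b/): before a voiced consonant, so rule 1 applies → [aː].
/b/ (between /a/ and /z/): no rule targets it → [b].
/z/ (between /b/ and /o/): no rule targets it → [z].
/o/ (between /z/ and /b/): before a voiced consonant, so rule 1 applies → [oː].
/b/ (between /o/ and /a/) is unaffected → [b].
/a/ (between /b/ and /k/): rule 1 targets it, but not before a voiced consonant → unchanged [a].
/k/ meets the environment for rule 2 (before a front vowel) → [tʃ].
/i/ — word-final; rule 1 does not apply here → [i].

[laːbzoːbatʃi]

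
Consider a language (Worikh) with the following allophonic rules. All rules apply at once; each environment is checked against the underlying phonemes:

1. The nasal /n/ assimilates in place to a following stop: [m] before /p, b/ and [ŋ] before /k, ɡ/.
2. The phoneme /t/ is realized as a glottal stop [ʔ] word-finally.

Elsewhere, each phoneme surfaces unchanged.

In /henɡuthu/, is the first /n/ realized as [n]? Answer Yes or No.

No

/n/ meets the environment for rule 1 (before a labial or velar stop) → [ŋ].
The actual realization is [ŋ], not [n].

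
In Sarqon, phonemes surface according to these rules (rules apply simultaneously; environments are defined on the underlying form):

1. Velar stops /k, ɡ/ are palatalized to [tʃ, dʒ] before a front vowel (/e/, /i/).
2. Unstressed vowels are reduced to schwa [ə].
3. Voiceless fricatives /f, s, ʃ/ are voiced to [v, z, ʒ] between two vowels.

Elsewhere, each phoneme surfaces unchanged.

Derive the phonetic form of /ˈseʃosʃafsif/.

[ˈseʒəsʃəfsəf]

/s/ (word-initial) fails the environment for rule 3, so it stays [s].
/e/ (between /s/ and /ʃ/): rule 2 targets it, but not in an unstressed syllable → unchanged [e].
/ʃ/ (between /e/ and /o/) occurs between two vowels → [ʒ] by rule 3.
/o/ — between /ʃ/ and /s/, in an unstressed syllable — surfaces as [ə] (rule 2).
/s/ (between /o/ and /ʃ/): rule 3 targets it, but not between two vowels → unchanged [s].
/ʃ/ (between /s/ and /a/): rule 3 targets it, but not between two vowels → unchanged [ʃ].
/a/ — between /ʃ/ and /f/, in an unstressed syllable — surfaces as [ə] (rule 2).
/f/ (between /a/ and /s/): rule 3 targets it, but not between two vowels → unchanged [f].
/s/ (between /f/ and /i/) is in the target of rule 3 but the environment (between two vowels) is not met → [s].
/i/ (between /s/ and /f/) occurs in an unstressed syllable → [ə] by rule 2.
/f/ (word-final) is in the target of rule 3 but the environment (between two vowels) is not met → [f].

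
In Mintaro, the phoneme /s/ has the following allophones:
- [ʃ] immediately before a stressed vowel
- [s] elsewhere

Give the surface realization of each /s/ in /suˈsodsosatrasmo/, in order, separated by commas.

Occurrence 1 (position 1): no conditioning environment matches → elsewhere allophone [s].
Occurrence 2 (position 3): immediately before a stressed vowel → [ʃ].
Occurrence 3 (position 6): no conditioning environment matches → elsewhere allophone [s].
Occurrence 4 (position 8): no conditioning environment matches → elsewhere allophone [s].
Occurrence 5 (position 13): no conditioning environment matches → elsewhere allophone [s].

[s], [ʃ], [s], [s], [s]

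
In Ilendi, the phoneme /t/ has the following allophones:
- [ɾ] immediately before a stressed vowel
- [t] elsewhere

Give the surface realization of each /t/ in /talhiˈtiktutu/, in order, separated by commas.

Occurrence 1 (position 1): no conditioning environment matches → elsewhere allophone [t].
Occurrence 2 (position 6): immediately before a stressed vowel → [ɾ].
Occurrence 3 (position 9): no conditioning environment matches → elsewhere allophone [t].
Occurrence 4 (position 11): no conditioning environment matches → elsewhere allophone [t].

[t], [ɾ], [t], [t]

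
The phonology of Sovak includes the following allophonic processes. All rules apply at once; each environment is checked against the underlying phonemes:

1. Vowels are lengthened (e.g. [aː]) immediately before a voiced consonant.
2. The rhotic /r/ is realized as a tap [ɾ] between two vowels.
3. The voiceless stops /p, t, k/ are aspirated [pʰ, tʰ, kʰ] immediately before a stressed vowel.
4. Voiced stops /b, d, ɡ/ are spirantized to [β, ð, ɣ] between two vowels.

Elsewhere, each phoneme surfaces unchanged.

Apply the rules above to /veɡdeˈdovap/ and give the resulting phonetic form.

[veːɡdeːˈðoːvap]

/v/ — not in any rule's target class → [v].
/e/ — between /v/ and /ɡ/, before a voiced consonant — surfaces as [eː] (rule 1).
/ɡ/ (between /e/ and /d/) is in the target of rule 4 but the environment (between two vowels) is not met → [ɡ].
/d/ (between /ɡ/ and /e/) fails the environment for rule 4, so it stays [d].
/e/ meets the environment for rule 1 (before a voiced consonant) → [eː].
Rule 4 applies to /d/ (between /e/ and /o/: between two vowels) → [ð].
/o/ (between /d/ and /v/): before a voiced consonant, so rule 1 applies → [oː].
/v/ (between /o/ and /a/): no rule targets it → [v].
/a/ (between /v/ and /p/): rule 1 targets it, but not before a voiced consonant → unchanged [a].
/p/ (word-final) is in the target of rule 3 but the environment (immediately before a stressed vowel) is not met → [p].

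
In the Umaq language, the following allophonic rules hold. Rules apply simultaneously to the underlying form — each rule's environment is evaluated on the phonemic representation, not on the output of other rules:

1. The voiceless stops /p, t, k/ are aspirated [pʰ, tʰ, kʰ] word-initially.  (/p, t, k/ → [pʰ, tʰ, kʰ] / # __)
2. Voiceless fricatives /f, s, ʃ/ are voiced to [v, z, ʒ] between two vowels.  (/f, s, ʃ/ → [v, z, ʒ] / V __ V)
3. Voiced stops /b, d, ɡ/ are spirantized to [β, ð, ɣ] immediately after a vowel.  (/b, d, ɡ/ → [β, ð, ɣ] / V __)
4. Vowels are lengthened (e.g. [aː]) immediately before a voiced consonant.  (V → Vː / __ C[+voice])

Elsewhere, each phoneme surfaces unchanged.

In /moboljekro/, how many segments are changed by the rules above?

3

Segments that undergo a rule: /o/ → [oː] (rule 4); /b/ → [β] (rule 3); /o/ → [oː] (rule 4).
All other segments surface unchanged.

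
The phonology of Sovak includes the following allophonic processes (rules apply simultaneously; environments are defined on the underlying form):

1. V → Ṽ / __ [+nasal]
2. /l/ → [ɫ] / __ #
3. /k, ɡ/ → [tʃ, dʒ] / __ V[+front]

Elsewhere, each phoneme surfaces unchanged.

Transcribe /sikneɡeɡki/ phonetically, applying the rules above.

/i/ — between /s/ and /k/; rule 1 does not apply here → [i].
/k/ (between /i/ and /n/): rule 3 targets it, but not before a front vowel → unchanged [k].
/e/ — between /n/ and /ɡ/; rule 1 does not apply here → [e].
Rule 3 applies to /ɡ/ (between /e/ and /e/: before a front vowel) → [dʒ].
/e/ (between /ɡ/ and /ɡ/) is in the target of rule 1 but the environment (before a nasal consonant) is not met → [e].
/ɡ/ (between /e/ and /k/) fails the environment for rule 3, so it stays [ɡ].
/k/ — between /ɡ/ and /i/, before a front vowel — surfaces as [tʃ] (rule 3).
/i/ — word-final; rule 1 does not apply here → [i].

[siknedʒeɡtʃi]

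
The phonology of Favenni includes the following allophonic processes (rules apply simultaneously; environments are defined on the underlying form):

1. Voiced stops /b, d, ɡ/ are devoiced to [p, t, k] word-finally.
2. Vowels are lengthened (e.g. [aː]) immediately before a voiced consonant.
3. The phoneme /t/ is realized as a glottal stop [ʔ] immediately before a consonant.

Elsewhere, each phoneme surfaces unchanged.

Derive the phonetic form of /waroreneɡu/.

[waːroːreːneːɡu]

/w/ (word-initial): no rule targets it → [w].
/a/ meets the environment for rule 2 (before a voiced consonant) → [aː].
/r/ (between /a/ and /o/) is unaffected → [r].
/o/ meets the environment for rule 2 (before a voiced consonant) → [oː].
/r/ — not in any rule's target class → [r].
Rule 2 applies to /e/ (between /r/ and /n/: before a voiced consonant) → [eː].
/n/ — not in any rule's target class → [n].
Rule 2 applies to /e/ (between /n/ and /ɡ/: before a voiced consonant) → [eː].
/ɡ/ (between /e/ and /u/) fails the environment for rule 1, so it stays [ɡ].
/u/ (word-final) is in the target of rule 2 but the environment (before a voiced consonant) is not met → [u].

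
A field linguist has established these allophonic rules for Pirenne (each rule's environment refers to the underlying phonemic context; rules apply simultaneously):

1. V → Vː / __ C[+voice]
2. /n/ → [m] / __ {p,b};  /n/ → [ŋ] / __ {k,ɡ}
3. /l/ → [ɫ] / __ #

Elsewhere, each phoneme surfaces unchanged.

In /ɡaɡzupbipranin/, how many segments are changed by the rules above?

3

Segments that undergo a rule: /a/ → [aː] (rule 1); /a/ → [aː] (rule 1); /i/ → [iː] (rule 1).
All other segments surface unchanged.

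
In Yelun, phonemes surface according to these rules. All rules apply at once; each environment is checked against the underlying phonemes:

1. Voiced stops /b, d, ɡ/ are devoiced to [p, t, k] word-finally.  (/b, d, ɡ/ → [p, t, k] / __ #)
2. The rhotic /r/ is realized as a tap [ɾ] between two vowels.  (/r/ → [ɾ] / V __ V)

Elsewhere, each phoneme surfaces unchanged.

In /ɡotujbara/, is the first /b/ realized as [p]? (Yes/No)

/b/ (between /j/ and /a/) is in the target of rule 1 but the environment (word-finally) is not met → [b].
The actual realization is [b], not [p].

No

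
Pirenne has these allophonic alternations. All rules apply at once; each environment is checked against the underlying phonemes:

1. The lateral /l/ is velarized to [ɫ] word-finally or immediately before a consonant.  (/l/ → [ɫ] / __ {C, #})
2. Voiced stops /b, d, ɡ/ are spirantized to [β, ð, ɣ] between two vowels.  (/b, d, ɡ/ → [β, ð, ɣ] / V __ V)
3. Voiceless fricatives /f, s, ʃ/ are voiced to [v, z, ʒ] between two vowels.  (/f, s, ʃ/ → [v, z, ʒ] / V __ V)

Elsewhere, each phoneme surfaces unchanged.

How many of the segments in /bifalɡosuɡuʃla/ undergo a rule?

4

Segments that undergo a rule: /f/ → [v] (rule 3); /l/ → [ɫ] (rule 1); /s/ → [z] (rule 3); /ɡ/ → [ɣ] (rule 2).
All other segments surface unchanged.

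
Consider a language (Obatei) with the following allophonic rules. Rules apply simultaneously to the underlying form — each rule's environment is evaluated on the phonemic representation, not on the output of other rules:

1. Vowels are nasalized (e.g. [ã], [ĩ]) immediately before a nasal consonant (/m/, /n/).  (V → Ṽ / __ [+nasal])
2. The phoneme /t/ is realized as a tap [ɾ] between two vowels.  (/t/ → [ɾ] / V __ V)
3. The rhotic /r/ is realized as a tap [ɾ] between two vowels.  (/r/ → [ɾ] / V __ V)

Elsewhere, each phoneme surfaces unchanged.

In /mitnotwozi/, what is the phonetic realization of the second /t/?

[t]

/t/ (between /o/ and /w/) is in the target of rule 2 but the environment (between two vowels) is not met → [t].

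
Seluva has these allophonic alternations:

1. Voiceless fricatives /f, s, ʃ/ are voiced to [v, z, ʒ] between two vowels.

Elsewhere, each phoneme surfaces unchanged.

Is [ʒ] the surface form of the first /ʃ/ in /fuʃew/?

Yes

/ʃ/ (between /u/ and /e/) occurs between two vowels → [ʒ] by rule 1.
The actual realization is [ʒ], which matches [ʒ].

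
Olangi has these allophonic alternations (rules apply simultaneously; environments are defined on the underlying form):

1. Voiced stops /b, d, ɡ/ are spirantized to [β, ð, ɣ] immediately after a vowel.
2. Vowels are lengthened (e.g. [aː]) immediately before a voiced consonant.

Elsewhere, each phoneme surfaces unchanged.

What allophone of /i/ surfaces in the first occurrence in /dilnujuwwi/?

/i/ (between /d/ and /l/): before a voiced consonant, so rule 2 applies → [iː].

[iː]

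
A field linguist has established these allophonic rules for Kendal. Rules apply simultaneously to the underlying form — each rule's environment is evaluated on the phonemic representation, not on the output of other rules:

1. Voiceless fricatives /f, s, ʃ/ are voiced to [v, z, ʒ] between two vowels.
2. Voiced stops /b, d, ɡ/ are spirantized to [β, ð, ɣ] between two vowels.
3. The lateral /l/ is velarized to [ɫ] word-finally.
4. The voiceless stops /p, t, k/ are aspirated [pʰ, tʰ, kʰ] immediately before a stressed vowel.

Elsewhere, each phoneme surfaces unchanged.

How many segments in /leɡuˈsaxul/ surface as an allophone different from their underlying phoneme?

Segments that undergo a rule: /ɡ/ → [ɣ] (rule 2); /s/ → [z] (rule 1); /l/ → [ɫ] (rule 3).
All other segments surface unchanged.

3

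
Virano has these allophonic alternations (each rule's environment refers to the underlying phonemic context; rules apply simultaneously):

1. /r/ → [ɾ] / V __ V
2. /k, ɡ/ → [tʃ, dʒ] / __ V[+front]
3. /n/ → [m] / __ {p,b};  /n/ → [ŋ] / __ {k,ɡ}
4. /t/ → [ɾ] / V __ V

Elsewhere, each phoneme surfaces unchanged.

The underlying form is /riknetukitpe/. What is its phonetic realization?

/r/ (word-initial) is in the target of rule 1 but the environment (between two vowels) is not met → [r].
/k/ (between /i/ and /n/): rule 2 targets it, but not before a front vowel → unchanged [k].
/n/ (between /k/ and /e/) is in the target of rule 3 but the environment (before a labial or velar stop) is not met → [n].
/t/ — between /e/ and /u/, between two vowels — surfaces as [ɾ] (rule 4).
/k/ (between /u/ and /i/): before a front vowel, so rule 2 applies → [tʃ].
/t/ (between /i/ and /p/): rule 4 targets it, but not between two vowels → unchanged [t].

[rikneɾutʃitpe]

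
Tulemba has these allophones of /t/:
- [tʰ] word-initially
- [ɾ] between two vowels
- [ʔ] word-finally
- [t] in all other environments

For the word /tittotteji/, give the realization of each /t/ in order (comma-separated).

Occurrence 1 (position 1): word-initially → [tʰ].
Occurrence 2 (position 3): no conditioning environment matches → elsewhere allophone [t].
Occurrence 3 (position 4): no conditioning environment matches → elsewhere allophone [t].
Occurrence 4 (position 6): no conditioning environment matches → elsewhere allophone [t].
Occurrence 5 (position 7): no conditioning environment matches → elsewhere allophone [t].

[tʰ], [t], [t], [t], [t]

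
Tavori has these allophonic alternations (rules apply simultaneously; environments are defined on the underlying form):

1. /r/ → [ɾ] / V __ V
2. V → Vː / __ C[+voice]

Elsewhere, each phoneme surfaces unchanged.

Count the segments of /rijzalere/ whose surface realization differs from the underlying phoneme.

Segments that undergo a rule: /i/ → [iː] (rule 2); /a/ → [aː] (rule 2); /e/ → [eː] (rule 2); /r/ → [ɾ] (rule 1).
All other segments surface unchanged.

4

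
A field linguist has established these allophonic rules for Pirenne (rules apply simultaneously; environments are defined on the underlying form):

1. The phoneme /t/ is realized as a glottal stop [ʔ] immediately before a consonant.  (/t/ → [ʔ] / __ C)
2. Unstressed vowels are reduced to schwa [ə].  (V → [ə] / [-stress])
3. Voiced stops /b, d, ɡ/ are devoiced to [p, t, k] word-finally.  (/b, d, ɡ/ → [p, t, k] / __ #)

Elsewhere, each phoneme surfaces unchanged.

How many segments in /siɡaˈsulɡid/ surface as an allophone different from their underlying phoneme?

Segments that undergo a rule: /i/ → [ə] (rule 2); /a/ → [ə] (rule 2); /i/ → [ə] (rule 2); /d/ → [t] (rule 3).
All other segments surface unchanged.

4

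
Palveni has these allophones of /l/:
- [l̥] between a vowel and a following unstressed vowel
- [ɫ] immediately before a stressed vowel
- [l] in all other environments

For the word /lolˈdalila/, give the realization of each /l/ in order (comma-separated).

Occurrence 1 (position 1): no conditioning environment matches → elsewhere allophone [l].
Occurrence 2 (position 3): no conditioning environment matches → elsewhere allophone [l].
Occurrence 3 (position 6): between a vowel and a following unstressed vowel → [l̥].
Occurrence 4 (position 8): between a vowel and a following unstressed vowel → [l̥].

[l], [l], [l̥], [l̥]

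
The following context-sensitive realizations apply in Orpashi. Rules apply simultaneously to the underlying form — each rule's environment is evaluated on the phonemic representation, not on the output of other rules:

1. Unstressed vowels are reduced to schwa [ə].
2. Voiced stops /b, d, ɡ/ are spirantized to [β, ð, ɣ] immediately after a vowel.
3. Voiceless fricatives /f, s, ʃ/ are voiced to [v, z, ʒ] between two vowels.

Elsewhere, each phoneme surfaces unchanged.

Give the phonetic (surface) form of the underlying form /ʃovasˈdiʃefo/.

[ʃəvəsˈdiʒəvə]

/ʃ/ (word-initial): rule 3 targets it, but not between two vowels → unchanged [ʃ].
/o/ (between /ʃ/ and /v/) occurs in an unstressed syllable → [ə] by rule 1.
/v/ (between /o/ and /a/): no rule targets it → [v].
/a/ meets the environment for rule 1 (in an unstressed syllable) → [ə].
/s/ (between /a/ and /d/) fails the environment for rule 3, so it stays [s].
/d/ (between /s/ and /i/): rule 2 targets it, but not immediately after a vowel → unchanged [d].
/i/ (between /d/ and /ʃ/) fails the environment for rule 1, so it stays [i].
Rule 3 applies to /ʃ/ (between /i/ and /e/: between two vowels) → [ʒ].
/e/ (between /ʃ/ and /f/) occurs in an unstressed syllable → [ə] by rule 1.
/f/ meets the environment for rule 3 (between two vowels) → [v].
/o/ (word-final) occurs in an unstressed syllable → [ə] by rule 1.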